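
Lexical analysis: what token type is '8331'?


Pattern: digits only
Type: INTEGER_LITERAL


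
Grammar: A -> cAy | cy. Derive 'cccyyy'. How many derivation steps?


Derivation: A => cAy => ccAyy => cccyyy
Steps: 3


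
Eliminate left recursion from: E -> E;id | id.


Left-recursive alternatives: E;id; non-recursive: id
Introduce E': E -> idE', E' -> ;idE' | ε


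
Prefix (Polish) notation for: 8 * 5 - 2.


left-to-right (same/higher precedence on left): tree is (- (* 8 5) 2)
Prefix: - * 8 5 2


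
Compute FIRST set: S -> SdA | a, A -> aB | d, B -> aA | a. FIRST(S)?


Per alternative of S: FIRST(SdA) = {a}; FIRST(a) = {a}
FIRST(S) = {a}


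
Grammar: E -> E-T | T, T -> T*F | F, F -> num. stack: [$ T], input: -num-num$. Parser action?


lookahead ∉ {*} so T won't extend; reduce E -> T
Action: reduce (E -> T)


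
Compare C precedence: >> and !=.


'>>' is shift (level 8); '!=' is equality (level 6)
Higher level binds tighter
'>>' has higher precedence than '!='


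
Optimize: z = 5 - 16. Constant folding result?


5 - 16 = -11 at compile time
Optimized: z = -11


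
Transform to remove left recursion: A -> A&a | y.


Left-recursive alternatives: A&a; non-recursive: y
Introduce A': A -> yA', A' -> &aA' | ε


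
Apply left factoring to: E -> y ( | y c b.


Common prefix: 'y'
Factored: E -> y E', E' -> ( | c b


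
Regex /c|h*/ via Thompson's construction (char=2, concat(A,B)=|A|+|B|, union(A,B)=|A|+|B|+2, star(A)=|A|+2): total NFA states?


Syntax tree has 2 char leaf(s), 1 union(s), 1 star(s)
chars contribute 2×2 = 4; each union adds +2; each star adds +2
Total: 4 + 2 + 2 = 8 states


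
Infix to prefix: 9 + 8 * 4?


'*' binds tighter: tree is (+ 9 (* 8 4))
Prefix: + 9 * 8 4


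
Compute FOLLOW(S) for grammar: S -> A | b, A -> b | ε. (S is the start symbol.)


$ ∈ FOLLOW(S). For each A -> αBβ: add FIRST(β)\{ε} to FOLLOW(B); if β nullable, add FOLLOW(A).
FOLLOW(S) = {$}


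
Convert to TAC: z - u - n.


Break into single-operator statements:
t1 = z - u
t2 = t1 - n


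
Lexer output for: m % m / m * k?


Scan left to right, longest-match per lexeme
Tokens: ID(m), OP(%), ID(m), OP(/), ID(m), OP(*), ID(k)


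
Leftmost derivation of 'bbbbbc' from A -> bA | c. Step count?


Derivation: A => bA => bbA => bbbA => bbbbA => bbbbbA => bbbbbc
Steps: 6


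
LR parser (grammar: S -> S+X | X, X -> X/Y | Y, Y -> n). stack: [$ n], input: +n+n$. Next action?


'n' on top is the handle for Y -> n
Action: reduce (Y -> n)


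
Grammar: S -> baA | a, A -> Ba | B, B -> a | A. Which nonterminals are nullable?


A nonterminal is nullable iff some alternative derives ε (directly, or every symbol in it is nullable)
Nullable: {}


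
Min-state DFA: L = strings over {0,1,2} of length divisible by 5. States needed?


Track length mod 5: states 0..4, accept at 0
Minimal DFA: 5 states


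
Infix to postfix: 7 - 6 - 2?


Left to right (same or higher precedence on left)
Postfix: 7 6 - 2 -


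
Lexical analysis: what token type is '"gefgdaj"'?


Pattern: double-quoted sequence
Type: STRING_LITERAL


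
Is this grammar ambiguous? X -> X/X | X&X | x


'x/x&x' has two parse trees (no precedence encoded between / and &)
Ambiguous


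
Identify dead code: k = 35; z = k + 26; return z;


k is read by z's definition; z is returned
No dead code


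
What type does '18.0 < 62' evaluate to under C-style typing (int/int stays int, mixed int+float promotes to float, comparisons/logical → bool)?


Operand types: float < int
Rule: comparison yields bool
Result type: bool


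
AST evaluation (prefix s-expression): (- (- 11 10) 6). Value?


Evaluate inner: (- 11 10) = 1
Evaluate root: (- 1 6) = -5
Result: -5


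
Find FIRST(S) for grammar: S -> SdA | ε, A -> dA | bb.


Per alternative of S: FIRST(SdA) = {d}; FIRST(ε) = {ε}
FIRST(S) = {d, ε}


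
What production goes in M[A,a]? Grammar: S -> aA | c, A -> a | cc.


For [A, a]: 'a' ∈ FIRST(a)
Entry: A -> a


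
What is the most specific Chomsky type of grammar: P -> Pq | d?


Left-linear: every RHS is a terminal or one nonterminal followed by a terminal
Classification: Type 3 (Regular)


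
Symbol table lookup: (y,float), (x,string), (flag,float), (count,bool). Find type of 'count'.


Lookup 'count' → type bool


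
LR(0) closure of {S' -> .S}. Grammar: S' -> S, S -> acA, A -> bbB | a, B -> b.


Start: S' -> .S
For each item with dot before a nonterminal B, add B -> .γ for every B-production
Closure: [S' -> .S, S -> .acA]


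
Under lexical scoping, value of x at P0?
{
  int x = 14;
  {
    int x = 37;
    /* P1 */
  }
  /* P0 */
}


x declared in the same block as P0
x = 14


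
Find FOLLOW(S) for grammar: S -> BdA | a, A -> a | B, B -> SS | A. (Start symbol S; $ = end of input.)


$ ∈ FOLLOW(S). For each A -> αBβ: add FIRST(β)\{ε} to FOLLOW(B); if β nullable, add FOLLOW(A).
FOLLOW(S) = {$, a, d}


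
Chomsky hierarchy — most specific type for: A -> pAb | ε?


Single nonterminal LHS, but p^n b^n is not regular
Classification: Type 2 (Context-Free)


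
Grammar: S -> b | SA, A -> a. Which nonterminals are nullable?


A nonterminal is nullable iff some alternative derives ε (directly, or every symbol in it is nullable)
Nullable: {}


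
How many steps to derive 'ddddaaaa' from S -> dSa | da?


Derivation: S => dSa => ddSaa => dddSaaa => ddddaaaa
Steps: 4


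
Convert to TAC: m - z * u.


Break into single-operator statements:
t1 = z * u
t2 = m - t1


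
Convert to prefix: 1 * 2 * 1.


left-to-right (same/higher precedence on left): tree is (* (* 1 2) 1)
Prefix: * * 1 2 1


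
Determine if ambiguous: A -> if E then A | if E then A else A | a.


dangling else: 'if E then if E then a else a' parses two ways
Ambiguous


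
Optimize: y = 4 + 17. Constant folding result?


4 + 17 = 21 at compile time
Optimized: y = 21


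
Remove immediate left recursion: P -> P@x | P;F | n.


Left-recursive alternatives: P@x, P;F; non-recursive: n
Introduce P': P -> nP', P' -> @xP' | ;FP' | ε


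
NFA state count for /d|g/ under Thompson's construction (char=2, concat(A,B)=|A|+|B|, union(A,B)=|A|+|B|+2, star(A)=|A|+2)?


Syntax tree has 2 char leaf(s), 1 union(s), 0 star(s)
chars contribute 2×2 = 4; each union adds +2; each star adds +2
Total: 4 + 2 + 0 = 6 states


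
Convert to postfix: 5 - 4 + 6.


Left to right (same or higher precedence on left)
Postfix: 5 4 - 6 +


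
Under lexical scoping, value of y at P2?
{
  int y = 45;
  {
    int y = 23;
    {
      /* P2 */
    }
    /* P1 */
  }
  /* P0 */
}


P2's block does not declare y; resolves to the enclosing declaration at depth 1
y = 23


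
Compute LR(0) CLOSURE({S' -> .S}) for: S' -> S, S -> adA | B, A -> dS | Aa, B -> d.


Start: S' -> .S
For each item with dot before a nonterminal B, add B -> .γ for every B-production
Closure: [S' -> .S, S -> .adA, S -> .B, B -> .d]


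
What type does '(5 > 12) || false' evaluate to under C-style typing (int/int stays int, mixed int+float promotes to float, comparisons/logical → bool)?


Operand types: bool || bool
Rule: logical operators take bool operands and yield bool
Result type: bool


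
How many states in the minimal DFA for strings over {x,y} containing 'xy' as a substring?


KMP-style automaton: 2 progress states + 1 absorbing accept = 3
Minimal DFA: 3 states


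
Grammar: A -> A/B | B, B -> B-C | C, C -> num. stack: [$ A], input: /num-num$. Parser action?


shift '/' to continue A -> A/B
Action: shift


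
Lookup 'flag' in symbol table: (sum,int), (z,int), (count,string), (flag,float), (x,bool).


Lookup 'flag' → type float


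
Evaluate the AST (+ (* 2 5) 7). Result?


Evaluate inner: (* 2 5) = 10
Evaluate root: (+ 10 7) = 17
Result: 17


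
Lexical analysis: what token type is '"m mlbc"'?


Pattern: double-quoted sequence
Type: STRING_LITERAL


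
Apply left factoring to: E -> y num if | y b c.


Common prefix: 'y'
Factored: E -> y E', E' -> num if | b c


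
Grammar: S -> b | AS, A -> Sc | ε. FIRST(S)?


Per alternative of S: FIRST(b) = {b}; FIRST(AS) = {b}
FIRST(S) = {b}


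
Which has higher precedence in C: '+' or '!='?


'+' is additive (level 9); '!=' is equality (level 6)
Higher level binds tighter
'+' has higher precedence than '!='


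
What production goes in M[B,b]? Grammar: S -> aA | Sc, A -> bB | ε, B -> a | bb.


For [B, b]: 'b' ∈ FIRST(bb)
Entry: B -> bb


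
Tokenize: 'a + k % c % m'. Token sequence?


Scan left to right, longest-match per lexeme
Tokens: ID(a), OP(+), ID(k), OP(%), ID(c), OP(%), ID(m)


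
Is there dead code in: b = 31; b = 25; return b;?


first assignment to b is overwritten before any read
Dead: 'b = 31'


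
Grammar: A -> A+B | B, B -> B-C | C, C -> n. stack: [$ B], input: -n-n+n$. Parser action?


shift '-' to continue B -> B-C
Action: shift


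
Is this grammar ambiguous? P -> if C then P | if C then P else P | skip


dangling else: 'if C then if C then skip else skip' parses two ways
Ambiguous


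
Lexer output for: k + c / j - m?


Scan left to right, longest-match per lexeme
Tokens: ID(k), OP(+), ID(c), OP(/), ID(j), OP(-), ID(m)


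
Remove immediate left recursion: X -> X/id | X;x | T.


Left-recursive alternatives: X/id, X;x; non-recursive: T
Introduce X': X -> TX', X' -> /idX' | ;xX' | ε


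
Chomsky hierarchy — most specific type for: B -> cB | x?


Right-linear: every RHS is a terminal or a terminal followed by one nonterminal
Classification: Type 3 (Regular)


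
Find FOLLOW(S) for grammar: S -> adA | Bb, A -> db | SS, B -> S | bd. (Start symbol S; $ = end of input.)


$ ∈ FOLLOW(S). For each A -> αBβ: add FIRST(β)\{ε} to FOLLOW(B); if β nullable, add FOLLOW(A).
FOLLOW(S) = {$, a, b}


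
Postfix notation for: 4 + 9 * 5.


* has higher precedence, evaluate 9*5 first
Postfix: 4 9 5 * +


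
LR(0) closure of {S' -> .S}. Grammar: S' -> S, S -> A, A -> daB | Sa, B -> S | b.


Start: S' -> .S
For each item with dot before a nonterminal B, add B -> .γ for every B-production
Closure: [S' -> .S, S -> .A, A -> .daB, A -> .Sa]


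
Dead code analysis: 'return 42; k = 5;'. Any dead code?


statement follows a return and is unreachable
Dead: 'k = 5'


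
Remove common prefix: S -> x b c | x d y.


Common prefix: 'x'
Factored: S -> x S', S' -> b c | d y


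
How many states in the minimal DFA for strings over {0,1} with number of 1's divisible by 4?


Track (count of 1) mod 4: states 0..3, accept at 0
Minimal DFA: 4 states


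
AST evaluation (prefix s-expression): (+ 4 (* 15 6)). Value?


Evaluate inner: (* 15 6) = 90
Evaluate root: (+ 4 90) = 94
Result: 94


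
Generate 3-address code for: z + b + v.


Break into single-operator statements:
t1 = z + b
t2 = t1 + v


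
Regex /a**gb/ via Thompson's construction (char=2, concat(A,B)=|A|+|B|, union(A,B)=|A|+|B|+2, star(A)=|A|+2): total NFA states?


Syntax tree has 3 char leaf(s), 0 union(s), 2 star(s)
chars contribute 3×2 = 6; each union adds +2; each star adds +2
Total: 6 + 0 + 4 = 10 states


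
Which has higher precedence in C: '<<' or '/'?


'/' is multiplicative (level 10); '<<' is shift (level 8)
Higher level binds tighter
'/' has higher precedence than '<<'


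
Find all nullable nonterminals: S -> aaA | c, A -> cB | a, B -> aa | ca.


A nonterminal is nullable iff some alternative derives ε (directly, or every symbol in it is nullable)
Nullable: {}


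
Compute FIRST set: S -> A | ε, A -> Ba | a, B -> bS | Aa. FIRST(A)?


Per alternative of A: FIRST(Ba) = {a, b}; FIRST(a) = {a}
FIRST(A) = {a, b}


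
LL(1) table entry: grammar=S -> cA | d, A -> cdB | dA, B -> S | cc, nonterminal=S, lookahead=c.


For [S, c]: 'c' ∈ FIRST(cA)
Entry: S -> cA


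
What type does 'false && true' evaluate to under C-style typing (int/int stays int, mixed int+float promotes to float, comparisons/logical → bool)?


Operand types: bool && bool
Rule: logical operators take bool operands and yield bool
Result type: bool


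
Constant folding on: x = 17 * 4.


17 * 4 = 68 at compile time
Optimized: x = 68


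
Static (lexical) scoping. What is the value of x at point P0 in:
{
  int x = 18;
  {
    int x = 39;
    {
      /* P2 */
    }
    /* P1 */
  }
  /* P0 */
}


x declared in the same block as P0
x = 18


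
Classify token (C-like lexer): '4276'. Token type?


Pattern: digits only
Type: INTEGER_LITERAL


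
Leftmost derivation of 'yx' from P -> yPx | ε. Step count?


Derivation: P => yPx => yx
Steps: 2


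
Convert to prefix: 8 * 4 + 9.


left-to-right (same/higher precedence on left): tree is (+ (* 8 4) 9)
Prefix: + * 8 4 9


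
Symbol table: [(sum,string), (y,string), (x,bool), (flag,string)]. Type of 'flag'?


Lookup 'flag' → type string


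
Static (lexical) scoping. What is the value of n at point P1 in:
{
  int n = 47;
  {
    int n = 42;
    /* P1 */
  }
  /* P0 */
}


n declared in the same block as P1
n = 42


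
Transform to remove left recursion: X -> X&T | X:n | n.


Left-recursive alternatives: X&T, X:n; non-recursive: n
Introduce X': X -> nX', X' -> &TX' | :nX' | ε


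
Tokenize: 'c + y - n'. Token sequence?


Scan left to right, longest-match per lexeme
Tokens: ID(c), OP(+), ID(y), OP(-), ID(n)


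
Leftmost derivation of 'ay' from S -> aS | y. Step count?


Derivation: S => aS => ay
Steps: 2


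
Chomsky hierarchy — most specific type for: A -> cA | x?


Right-linear: every RHS is a terminal or a terminal followed by one nonterminal
Classification: Type 3 (Regular)


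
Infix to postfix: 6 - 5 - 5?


Left to right (same or higher precedence on left)
Postfix: 6 5 - 5 -


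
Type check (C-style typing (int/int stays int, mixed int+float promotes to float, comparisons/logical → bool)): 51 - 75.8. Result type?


Operand types: int - float
Rule: mixed int/float promotes to float; int/int stays int
Result type: float


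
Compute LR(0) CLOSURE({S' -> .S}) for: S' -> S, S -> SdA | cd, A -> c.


Start: S' -> .S
For each item with dot before a nonterminal B, add B -> .γ for every B-production
Closure: [S' -> .S, S -> .SdA, S -> .cd]


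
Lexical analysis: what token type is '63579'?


Pattern: digits only
Type: INTEGER_LITERAL


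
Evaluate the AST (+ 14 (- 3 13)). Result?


Evaluate inner: (- 3 13) = -10
Evaluate root: (+ 14 -10) = 4
Result: 4


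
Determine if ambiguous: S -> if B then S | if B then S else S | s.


dangling else: 'if B then if B then s else s' parses two ways
Ambiguous


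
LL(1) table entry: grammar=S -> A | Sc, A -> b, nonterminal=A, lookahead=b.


For [A, b]: 'b' ∈ FIRST(b)
Entry: A -> b


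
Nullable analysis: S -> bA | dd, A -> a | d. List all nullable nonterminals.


A nonterminal is nullable iff some alternative derives ε (directly, or every symbol in it is nullable)
Nullable: {}


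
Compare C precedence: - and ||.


'-' is additive (level 9); '||' is logical OR (level 1)
Higher level binds tighter
'-' has higher precedence than '||'


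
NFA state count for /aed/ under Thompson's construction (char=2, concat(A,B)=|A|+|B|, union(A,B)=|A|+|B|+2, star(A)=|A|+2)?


Syntax tree has 3 char leaf(s), 0 union(s), 0 star(s)
chars contribute 3×2 = 6; each union adds +2; each star adds +2
Total: 6 + 0 + 0 = 6 states


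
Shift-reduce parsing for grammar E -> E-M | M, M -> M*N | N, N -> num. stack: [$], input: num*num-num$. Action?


no handle on stack; shift 'num'
Action: shift


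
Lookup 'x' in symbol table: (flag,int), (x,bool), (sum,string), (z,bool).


Lookup 'x' → type bool


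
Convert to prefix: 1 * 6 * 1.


left-to-right (same/higher precedence on left): tree is (* (* 1 6) 1)
Prefix: * * 1 6 1


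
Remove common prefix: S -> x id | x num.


Common prefix: 'x'
Factored: S -> x S', S' -> id | num


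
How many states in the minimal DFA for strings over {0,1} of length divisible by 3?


Track length mod 3: states 0..2, accept at 0
Minimal DFA: 3 states


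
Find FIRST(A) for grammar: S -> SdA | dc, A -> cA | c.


Per alternative of A: FIRST(cA) = {c}; FIRST(c) = {c}
FIRST(A) = {c}


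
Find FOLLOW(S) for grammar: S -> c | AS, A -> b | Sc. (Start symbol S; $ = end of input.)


$ ∈ FOLLOW(S). For each A -> αBβ: add FIRST(β)\{ε} to FOLLOW(B); if β nullable, add FOLLOW(A).
FOLLOW(S) = {$, c}


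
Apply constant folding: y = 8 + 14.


8 + 14 = 22 at compile time
Optimized: y = 22


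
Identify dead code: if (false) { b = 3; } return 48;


condition is constant false, so the whole block is unreachable
Dead: 'if (false) { b = 3; }'


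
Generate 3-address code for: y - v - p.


Break into single-operator statements:
t1 = y - v
t2 = t1 - p


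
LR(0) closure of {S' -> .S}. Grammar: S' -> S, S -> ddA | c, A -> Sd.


Start: S' -> .S
For each item with dot before a nonterminal B, add B -> .γ for every B-production
Closure: [S' -> .S, S -> .ddA, S -> .c]


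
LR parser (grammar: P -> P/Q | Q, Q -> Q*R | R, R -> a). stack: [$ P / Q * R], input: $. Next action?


handle 'Q*R' on top
Action: reduce (Q -> Q*R)


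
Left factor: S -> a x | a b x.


Common prefix: 'a'
Factored: S -> a S', S' -> x | b x


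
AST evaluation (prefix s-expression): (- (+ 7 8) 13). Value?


Evaluate inner: (+ 7 8) = 15
Evaluate root: (- 15 13) = 2
Result: 2


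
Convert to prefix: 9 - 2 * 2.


'*' binds tighter: tree is (- 9 (* 2 2))
Prefix: - 9 * 2 2


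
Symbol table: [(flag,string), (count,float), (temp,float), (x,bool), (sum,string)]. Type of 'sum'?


Lookup 'sum' → type string


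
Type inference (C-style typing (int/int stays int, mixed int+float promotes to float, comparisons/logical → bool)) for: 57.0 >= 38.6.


Operand types: float >= float
Rule: comparison yields bool
Result type: bool


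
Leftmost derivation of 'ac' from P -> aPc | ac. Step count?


Derivation: P => ac
Steps: 1


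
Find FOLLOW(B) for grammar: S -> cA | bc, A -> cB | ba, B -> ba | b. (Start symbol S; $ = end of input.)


$ ∈ FOLLOW(S). For each A -> αBβ: add FIRST(β)\{ε} to FOLLOW(B); if β nullable, add FOLLOW(A).
FOLLOW(B) = {$}


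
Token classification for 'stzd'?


Pattern: letter/underscore followed by alphanumerics, not a keyword
Type: IDENTIFIER


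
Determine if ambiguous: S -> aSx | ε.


balanced a^n…x^n: each string has a unique parse
Unambiguous


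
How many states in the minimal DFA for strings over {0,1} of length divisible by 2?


Track length mod 2: states 0..1, accept at 0
Minimal DFA: 2 states


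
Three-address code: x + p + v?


Break into single-operator statements:
t1 = x + p
t2 = t1 + v


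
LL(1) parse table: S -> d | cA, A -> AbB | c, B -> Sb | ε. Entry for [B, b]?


For [B, b]: ε is nullable and 'b' ∈ FOLLOW(B)
Entry: B -> ε


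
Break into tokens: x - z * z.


Scan left to right, longest-match per lexeme
Tokens: ID(x), OP(-), ID(z), OP(*), ID(z)


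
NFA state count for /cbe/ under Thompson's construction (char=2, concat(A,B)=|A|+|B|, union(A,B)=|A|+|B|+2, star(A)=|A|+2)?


Syntax tree has 3 char leaf(s), 0 union(s), 0 star(s)
chars contribute 3×2 = 6; each union adds +2; each star adds +2
Total: 6 + 0 + 0 = 6 states


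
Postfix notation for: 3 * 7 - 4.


Left to right (same or higher precedence on left)
Postfix: 3 7 * 4 -


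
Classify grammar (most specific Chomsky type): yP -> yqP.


LHS has context (more than one symbol) and |LHS| ≤ |RHS|
Classification: Type 1 (Context-Sensitive)


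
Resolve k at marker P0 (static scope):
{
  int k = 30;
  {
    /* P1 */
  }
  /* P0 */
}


k declared in the same block as P0
k = 30


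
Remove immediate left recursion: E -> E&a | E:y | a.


Left-recursive alternatives: E&a, E:y; non-recursive: a
Introduce E': E -> aE', E' -> &aE' | :yE' | ε


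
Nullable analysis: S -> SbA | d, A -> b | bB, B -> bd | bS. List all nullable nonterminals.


A nonterminal is nullable iff some alternative derives ε (directly, or every symbol in it is nullable)
Nullable: {}


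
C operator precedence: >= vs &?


'>=' is relational (level 7); '&' is bitwise AND (level 5)
Higher level binds tighter
'>=' has higher precedence than '&'


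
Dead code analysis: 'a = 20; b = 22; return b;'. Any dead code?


a is assigned but never read
Dead: 'a = 20'


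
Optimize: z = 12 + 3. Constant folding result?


12 + 3 = 15 at compile time
Optimized: z = 15


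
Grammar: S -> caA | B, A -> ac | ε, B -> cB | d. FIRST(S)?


Per alternative of S: FIRST(caA) = {c}; FIRST(B) = {c, d}
FIRST(S) = {c, d}


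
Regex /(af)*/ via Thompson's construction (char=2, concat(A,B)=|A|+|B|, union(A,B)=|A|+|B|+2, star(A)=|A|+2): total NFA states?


Syntax tree has 2 char leaf(s), 0 union(s), 1 star(s)
chars contribute 2×2 = 4; each union adds +2; each star adds +2
Total: 4 + 0 + 2 = 6 states


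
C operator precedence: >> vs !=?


'>>' is shift (level 8); '!=' is equality (level 6)
Higher level binds tighter
'>>' has higher precedence than '!='


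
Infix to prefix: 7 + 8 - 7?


left-to-right (same/higher precedence on left): tree is (- (+ 7 8) 7)
Prefix: - + 7 8 7


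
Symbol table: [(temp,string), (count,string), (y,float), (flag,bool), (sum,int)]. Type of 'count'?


Lookup 'count' → type string


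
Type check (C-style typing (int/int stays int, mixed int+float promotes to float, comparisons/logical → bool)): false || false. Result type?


Operand types: bool || bool
Rule: logical operators take bool operands and yield bool
Result type: bool


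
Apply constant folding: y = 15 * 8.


15 * 8 = 120 at compile time
Optimized: y = 120


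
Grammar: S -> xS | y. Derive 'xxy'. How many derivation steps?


Derivation: S => xS => xxS => xxy
Steps: 3


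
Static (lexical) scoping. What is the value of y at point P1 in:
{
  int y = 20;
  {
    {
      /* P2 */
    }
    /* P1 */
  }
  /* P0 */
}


P1's block does not declare y; resolves to the enclosing declaration at depth 0
y = 20


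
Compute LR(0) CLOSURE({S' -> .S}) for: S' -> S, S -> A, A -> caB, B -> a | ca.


Start: S' -> .S
For each item with dot before a nonterminal B, add B -> .γ for every B-production
Closure: [S' -> .S, S -> .A, A -> .caB]


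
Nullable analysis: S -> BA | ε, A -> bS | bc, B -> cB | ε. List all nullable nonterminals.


A nonterminal is nullable iff some alternative derives ε (directly, or every symbol in it is nullable)
Nullable: {B, S}


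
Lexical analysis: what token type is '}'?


Pattern: delimiter/punctuation
Type: PUNCTUATION


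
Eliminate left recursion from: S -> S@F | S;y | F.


Left-recursive alternatives: S@F, S;y; non-recursive: F
Introduce S': S -> FS', S' -> @FS' | ;yS' | ε


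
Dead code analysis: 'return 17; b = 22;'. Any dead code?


statement follows a return and is unreachable
Dead: 'b = 22'


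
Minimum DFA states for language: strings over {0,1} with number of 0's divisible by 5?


Track (count of 0) mod 5: states 0..4, accept at 0
Minimal DFA: 5 states


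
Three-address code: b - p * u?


Break into single-operator statements:
t1 = p * u
t2 = b - t1


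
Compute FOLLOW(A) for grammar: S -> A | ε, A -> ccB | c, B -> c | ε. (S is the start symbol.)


$ ∈ FOLLOW(S). For each A -> αBβ: add FIRST(β)\{ε} to FOLLOW(B); if β nullable, add FOLLOW(A).
FOLLOW(A) = {$}


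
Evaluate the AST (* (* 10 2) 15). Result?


Evaluate inner: (* 10 2) = 20
Evaluate root: (* 20 15) = 300
Result: 300


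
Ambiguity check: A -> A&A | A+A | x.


'x&x+x' has two parse trees (no precedence encoded between & and +)
Ambiguous


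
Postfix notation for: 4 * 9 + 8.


Left to right (same or higher precedence on left)
Postfix: 4 9 * 8 +


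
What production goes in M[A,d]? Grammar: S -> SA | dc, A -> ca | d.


For [A, d]: 'd' ∈ FIRST(d)
Entry: A -> d


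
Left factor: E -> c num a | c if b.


Common prefix: 'c'
Factored: E -> c E', E' -> num a | if b


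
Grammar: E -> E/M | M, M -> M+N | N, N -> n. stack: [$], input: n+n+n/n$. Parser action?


no handle on stack; shift 'n'
Action: shift


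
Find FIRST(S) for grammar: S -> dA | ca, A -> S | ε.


Per alternative of S: FIRST(dA) = {d}; FIRST(ca) = {c}
FIRST(S) = {c, d}


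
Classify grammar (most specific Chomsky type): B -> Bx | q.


Left-linear: every RHS is a terminal or one nonterminal followed by a terminal
Classification: Type 3 (Regular)


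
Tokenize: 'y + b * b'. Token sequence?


Scan left to right, longest-match per lexeme
Tokens: ID(y), OP(+), ID(b), OP(*), ID(b)


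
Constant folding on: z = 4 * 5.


4 * 5 = 20 at compile time
Optimized: z = 20


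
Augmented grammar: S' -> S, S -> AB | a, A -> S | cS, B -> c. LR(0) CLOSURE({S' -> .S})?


Start: S' -> .S
For each item with dot before a nonterminal B, add B -> .γ for every B-production
Closure: [S' -> .S, S -> .AB, S -> .a, A -> .S, A -> .cS]


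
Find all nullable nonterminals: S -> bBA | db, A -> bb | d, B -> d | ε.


A nonterminal is nullable iff some alternative derives ε (directly, or every symbol in it is nullable)
Nullable: {B}


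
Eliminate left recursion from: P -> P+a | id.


Left-recursive alternatives: P+a; non-recursive: id
Introduce P': P -> idP', P' -> +aP' | ε


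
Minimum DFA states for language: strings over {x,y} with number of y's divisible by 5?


Track (count of y) mod 5: states 0..4, accept at 0
Minimal DFA: 5 states


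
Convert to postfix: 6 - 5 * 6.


* has higher precedence, evaluate 5*6 first
Postfix: 6 5 6 * -


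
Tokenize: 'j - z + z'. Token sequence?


Scan left to right, longest-match per lexeme
Tokens: ID(j), OP(-), ID(z), OP(+), ID(z)


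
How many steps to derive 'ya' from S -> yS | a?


Derivation: S => yS => ya
Steps: 2


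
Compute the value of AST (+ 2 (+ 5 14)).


Evaluate inner: (+ 5 14) = 19
Evaluate root: (+ 2 19) = 21
Result: 21


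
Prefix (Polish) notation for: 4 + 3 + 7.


left-to-right (same/higher precedence on left): tree is (+ (+ 4 3) 7)
Prefix: + + 4 3 7


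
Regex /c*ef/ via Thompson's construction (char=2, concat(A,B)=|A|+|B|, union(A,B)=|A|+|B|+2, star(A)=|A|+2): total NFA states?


Syntax tree has 3 char leaf(s), 0 union(s), 1 star(s)
chars contribute 3×2 = 6; each union adds +2; each star adds +2
Total: 6 + 0 + 2 = 8 states


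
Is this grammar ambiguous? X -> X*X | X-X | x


'x*x-x' has two parse trees (no precedence encoded between * and -)
Ambiguous


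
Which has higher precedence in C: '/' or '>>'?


'/' is multiplicative (level 10); '>>' is shift (level 8)
Higher level binds tighter
'/' has higher precedence than '>>'


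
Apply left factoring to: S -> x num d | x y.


Common prefix: 'x'
Factored: S -> x S', S' -> num d | y


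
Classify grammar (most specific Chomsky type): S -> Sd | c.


Left-linear: every RHS is a terminal or one nonterminal followed by a terminal
Classification: Type 3 (Regular)


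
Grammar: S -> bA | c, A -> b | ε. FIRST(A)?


Per alternative of A: FIRST(b) = {b}; FIRST(ε) = {ε}
FIRST(A) = {b, ε}


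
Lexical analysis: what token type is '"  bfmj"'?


Pattern: double-quoted sequence
Type: STRING_LITERAL


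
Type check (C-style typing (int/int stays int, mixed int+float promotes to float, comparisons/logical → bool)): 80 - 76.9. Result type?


Operand types: int - float
Rule: mixed int/float promotes to float; int/int stays int
Result type: float


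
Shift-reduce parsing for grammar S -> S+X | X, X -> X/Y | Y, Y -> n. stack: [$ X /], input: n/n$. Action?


no handle; shift 'n'
Action: shift


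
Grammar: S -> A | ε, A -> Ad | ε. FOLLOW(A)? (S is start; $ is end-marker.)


$ ∈ FOLLOW(S). For each A -> αBβ: add FIRST(β)\{ε} to FOLLOW(B); if β nullable, add FOLLOW(A).
FOLLOW(A) = {$, d}


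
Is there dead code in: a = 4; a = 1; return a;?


first assignment to a is overwritten before any read
Dead: 'a = 4'


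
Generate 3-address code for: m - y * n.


Break into single-operator statements:
t1 = y * n
t2 = m - t1


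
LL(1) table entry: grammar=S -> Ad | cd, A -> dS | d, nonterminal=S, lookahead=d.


For [S, d]: 'd' ∈ FIRST(Ad)
Entry: S -> Ad


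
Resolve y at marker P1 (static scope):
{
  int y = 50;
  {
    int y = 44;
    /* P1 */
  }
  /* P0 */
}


y declared in the same block as P1
y = 44


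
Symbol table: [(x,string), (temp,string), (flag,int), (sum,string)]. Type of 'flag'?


Lookup 'flag' → type int


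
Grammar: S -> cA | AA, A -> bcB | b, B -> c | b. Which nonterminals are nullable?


A nonterminal is nullable iff some alternative derives ε (directly, or every symbol in it is nullable)
Nullable: {}


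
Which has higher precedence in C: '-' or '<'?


'-' is additive (level 9); '<' is relational (level 7)
Higher level binds tighter
'-' has higher precedence than '<'


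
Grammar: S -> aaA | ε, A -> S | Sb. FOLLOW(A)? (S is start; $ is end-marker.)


$ ∈ FOLLOW(S). For each A -> αBβ: add FIRST(β)\{ε} to FOLLOW(B); if β nullable, add FOLLOW(A).
FOLLOW(A) = {$, b}


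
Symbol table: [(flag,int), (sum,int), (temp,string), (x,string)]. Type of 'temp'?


Lookup 'temp' → type string


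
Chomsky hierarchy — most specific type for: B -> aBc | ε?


Single nonterminal LHS, but a^n c^n is not regular
Classification: Type 2 (Context-Free)


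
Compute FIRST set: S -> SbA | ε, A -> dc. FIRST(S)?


Per alternative of S: FIRST(SbA) = {b}; FIRST(ε) = {ε}
FIRST(S) = {b, ε}


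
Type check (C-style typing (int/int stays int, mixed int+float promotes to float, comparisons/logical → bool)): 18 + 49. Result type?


Operand types: int + int
Rule: mixed int/float promotes to float; int/int stays int
Result type: int


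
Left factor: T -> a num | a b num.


Common prefix: 'a'
Factored: T -> a T', T' -> num | b num


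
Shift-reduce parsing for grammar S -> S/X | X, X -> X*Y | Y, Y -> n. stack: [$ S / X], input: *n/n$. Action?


'*' can extend X; shift to build X -> X*Y
Action: shift


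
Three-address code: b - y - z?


Break into single-operator statements:
t1 = b - y
t2 = t1 - z


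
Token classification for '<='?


Pattern: operator symbol
Type: OPERATOR


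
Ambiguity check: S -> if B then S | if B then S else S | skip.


dangling else: 'if B then if B then skip else skip' parses two ways
Ambiguous


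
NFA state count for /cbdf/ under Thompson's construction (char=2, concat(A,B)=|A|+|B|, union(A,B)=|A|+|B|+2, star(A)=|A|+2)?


Syntax tree has 4 char leaf(s), 0 union(s), 0 star(s)
chars contribute 4×2 = 8; each union adds +2; each star adds +2
Total: 8 + 0 + 0 = 8 states


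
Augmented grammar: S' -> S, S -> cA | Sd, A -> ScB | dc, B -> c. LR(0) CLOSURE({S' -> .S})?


Start: S' -> .S
For each item with dot before a nonterminal B, add B -> .γ for every B-production
Closure: [S' -> .S, S -> .cA, S -> .Sd]


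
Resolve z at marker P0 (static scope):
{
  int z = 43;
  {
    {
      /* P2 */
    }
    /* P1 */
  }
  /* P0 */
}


z declared in the same block as P0
z = 43


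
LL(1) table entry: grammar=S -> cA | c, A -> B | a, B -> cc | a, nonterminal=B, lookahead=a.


For [B, a]: 'a' ∈ FIRST(a)
Entry: B -> a


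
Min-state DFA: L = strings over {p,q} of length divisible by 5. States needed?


Track length mod 5: states 0..4, accept at 0
Minimal DFA: 5 states


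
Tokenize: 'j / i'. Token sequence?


Scan left to right, longest-match per lexeme
Tokens: ID(j), OP(/), ID(i)


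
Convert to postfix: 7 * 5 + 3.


Left to right (same or higher precedence on left)
Postfix: 7 5 * 3 +


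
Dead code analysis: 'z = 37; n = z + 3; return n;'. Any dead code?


z is read by n's definition; n is returned
No dead code


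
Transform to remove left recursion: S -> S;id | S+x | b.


Left-recursive alternatives: S;id, S+x; non-recursive: b
Introduce S': S -> bS', S' -> ;idS' | +xS' | ε


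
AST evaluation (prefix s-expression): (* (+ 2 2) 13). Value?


Evaluate inner: (+ 2 2) = 4
Evaluate root: (* 4 13) = 52
Result: 52


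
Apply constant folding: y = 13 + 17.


13 + 17 = 30 at compile time
Optimized: y = 30


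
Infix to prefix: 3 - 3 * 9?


'*' binds tighter: tree is (- 3 (* 3 9))
Prefix: - 3 * 3 9


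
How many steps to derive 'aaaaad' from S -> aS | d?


Derivation: S => aS => aaS => aaaS => aaaaS => aaaaaS => aaaaad
Steps: 6


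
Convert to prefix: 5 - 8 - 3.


left-to-right (same/higher precedence on left): tree is (- (- 5 8) 3)
Prefix: - - 5 8 3


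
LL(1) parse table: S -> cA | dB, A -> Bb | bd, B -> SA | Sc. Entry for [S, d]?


For [S, d]: 'd' ∈ FIRST(dB)
Entry: S -> dB


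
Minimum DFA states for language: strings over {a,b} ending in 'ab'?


Track the longest suffix of input matching a prefix of 'ab': 3 classes (prefixes of length 0..2)
Minimal DFA: 3 states


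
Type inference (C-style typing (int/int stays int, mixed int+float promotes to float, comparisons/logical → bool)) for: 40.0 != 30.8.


Operand types: float != float
Rule: comparison yields bool
Result type: bool


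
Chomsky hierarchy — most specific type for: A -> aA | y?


Right-linear: every RHS is a terminal or a terminal followed by one nonterminal
Classification: Type 3 (Regular)


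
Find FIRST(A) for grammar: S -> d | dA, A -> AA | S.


Per alternative of A: FIRST(AA) = {d}; FIRST(S) = {d}
FIRST(A) = {d}


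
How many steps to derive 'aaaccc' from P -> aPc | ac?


Derivation: P => aPc => aaPcc => aaaccc
Steps: 3


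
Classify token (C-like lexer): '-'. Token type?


Pattern: operator symbol
Type: OPERATOR


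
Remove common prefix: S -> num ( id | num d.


Common prefix: 'num'
Factored: S -> num S', S' -> ( id | d


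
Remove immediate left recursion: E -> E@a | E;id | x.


Left-recursive alternatives: E@a, E;id; non-recursive: x
Introduce E': E -> xE', E' -> @aE' | ;idE' | ε


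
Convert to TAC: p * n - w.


Break into single-operator statements:
t1 = p * n
t2 = t1 - w


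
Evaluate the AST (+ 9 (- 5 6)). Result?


Evaluate inner: (- 5 6) = -1
Evaluate root: (+ 9 -1) = 8
Result: 8


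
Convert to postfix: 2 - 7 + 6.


Left to right (same or higher precedence on left)
Postfix: 2 7 - 6 +


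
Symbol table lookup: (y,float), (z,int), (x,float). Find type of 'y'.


Lookup 'y' → type float


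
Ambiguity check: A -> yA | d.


right-linear, alternatives start with distinct terminals 'y' vs 'd': unique leftmost derivation
Unambiguous


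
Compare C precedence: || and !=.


'!=' is equality (level 6); '||' is logical OR (level 1)
Higher level binds tighter
'!=' has higher precedence than '||'


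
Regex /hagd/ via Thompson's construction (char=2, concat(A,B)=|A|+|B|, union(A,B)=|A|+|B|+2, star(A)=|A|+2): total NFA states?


Syntax tree has 4 char leaf(s), 0 union(s), 0 star(s)
chars contribute 4×2 = 8; each union adds +2; each star adds +2
Total: 8 + 0 + 0 = 8 states


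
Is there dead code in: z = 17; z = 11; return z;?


first assignment to z is overwritten before any read
Dead: 'z = 17'


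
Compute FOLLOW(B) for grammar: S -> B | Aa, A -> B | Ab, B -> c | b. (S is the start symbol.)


$ ∈ FOLLOW(S). For each A -> αBβ: add FIRST(β)\{ε} to FOLLOW(B); if β nullable, add FOLLOW(A).
FOLLOW(B) = {$, a, b}


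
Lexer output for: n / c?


Scan left to right, longest-match per lexeme
Tokens: ID(n), OP(/), ID(c)


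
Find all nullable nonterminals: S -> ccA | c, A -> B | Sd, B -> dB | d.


A nonterminal is nullable iff some alternative derives ε (directly, or every symbol in it is nullable)
Nullable: {}


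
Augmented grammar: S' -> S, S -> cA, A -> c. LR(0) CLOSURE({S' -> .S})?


Start: S' -> .S
For each item with dot before a nonterminal B, add B -> .γ for every B-production
Closure: [S' -> .S, S -> .cA]


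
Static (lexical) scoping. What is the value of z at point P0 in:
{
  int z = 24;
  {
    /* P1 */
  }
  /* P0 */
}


z declared in the same block as P0
z = 24


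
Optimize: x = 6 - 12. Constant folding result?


6 - 12 = -6 at compile time
Optimized: x = -6


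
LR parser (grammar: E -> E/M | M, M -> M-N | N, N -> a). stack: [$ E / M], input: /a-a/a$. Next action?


handle 'E/M' on top; lookahead ∈ FOLLOW(E) = {/, $}
Action: reduce (E -> E/M)


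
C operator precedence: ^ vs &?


'&' is bitwise AND (level 5); '^' is bitwise XOR (level 4)
Higher level binds tighter
'&' has higher precedence than '^'


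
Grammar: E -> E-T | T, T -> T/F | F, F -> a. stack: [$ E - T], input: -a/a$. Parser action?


handle 'E-T' on top; lookahead ∈ FOLLOW(E) = {-, $}
Action: reduce (E -> E-T)


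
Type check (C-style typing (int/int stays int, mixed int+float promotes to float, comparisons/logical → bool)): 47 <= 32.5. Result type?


Operand types: int <= float
Rule: comparison yields bool
Result type: bool


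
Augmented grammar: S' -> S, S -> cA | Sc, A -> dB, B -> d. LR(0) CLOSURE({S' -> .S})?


Start: S' -> .S
For each item with dot before a nonterminal B, add B -> .γ for every B-production
Closure: [S' -> .S, S -> .cA, S -> .Sc]


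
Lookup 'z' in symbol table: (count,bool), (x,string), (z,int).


Lookup 'z' → type int


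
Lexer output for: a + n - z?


Scan left to right, longest-match per lexeme
Tokens: ID(a), OP(+), ID(n), OP(-), ID(z)


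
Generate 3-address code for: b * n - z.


Break into single-operator statements:
t1 = b * n
t2 = t1 - z


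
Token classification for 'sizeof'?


Pattern: reserved word
Type: KEYWORD


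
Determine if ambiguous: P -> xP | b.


right-linear, alternatives start with distinct terminals 'x' vs 'b': unique leftmost derivation
Unambiguous


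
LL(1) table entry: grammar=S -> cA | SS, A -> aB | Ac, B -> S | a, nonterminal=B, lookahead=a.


For [B, a]: 'a' ∈ FIRST(a)
Entry: B -> a


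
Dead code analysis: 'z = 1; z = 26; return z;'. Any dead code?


first assignment to z is overwritten before any read
Dead: 'z = 1'


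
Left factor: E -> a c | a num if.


Common prefix: 'a'
Factored: E -> a E', E' -> c | num if


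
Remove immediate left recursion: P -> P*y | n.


Left-recursive alternatives: P*y; non-recursive: n
Introduce P': P -> nP', P' -> *yP' | ε


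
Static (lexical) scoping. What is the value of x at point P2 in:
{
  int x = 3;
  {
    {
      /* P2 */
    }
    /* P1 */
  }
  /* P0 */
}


P2's block does not declare x; resolves to the enclosing declaration at depth 0
x = 3


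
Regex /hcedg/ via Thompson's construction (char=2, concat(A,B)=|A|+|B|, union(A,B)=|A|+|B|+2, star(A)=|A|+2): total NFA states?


Syntax tree has 5 char leaf(s), 0 union(s), 0 star(s)
chars contribute 5×2 = 10; each union adds +2; each star adds +2
Total: 10 + 0 + 0 = 10 states


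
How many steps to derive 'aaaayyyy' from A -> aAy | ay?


Derivation: A => aAy => aaAyy => aaaAyyy => aaaayyyy
Steps: 4
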